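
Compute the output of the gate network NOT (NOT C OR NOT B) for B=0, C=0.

Substituting: NOT (NOT 0 OR NOT 0)
= 0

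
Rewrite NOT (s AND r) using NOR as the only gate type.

(((s NOR s) NOR (r NOR r)) NOR ((s NOR s) NOR (r NOR r)))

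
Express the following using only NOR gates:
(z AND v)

((z NOR z) NOR (v NOR v))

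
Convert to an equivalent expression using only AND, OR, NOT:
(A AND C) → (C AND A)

NOT (A AND C) OR (C AND A)
(Implication elimination: A → B = NOT A OR B)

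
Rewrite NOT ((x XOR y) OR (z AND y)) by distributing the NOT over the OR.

NOT (x XOR y) AND NOT (z AND y)
De Morgan's: NOT(OR of terms) = AND of negations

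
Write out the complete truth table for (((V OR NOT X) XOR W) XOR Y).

X | W | V | Y | Output
----------------------
0 | 0 | 0 | 0 | 1
0 | 0 | 0 | 1 | 0
0 | 0 | 1 | 0 | 1
0 | 0 | 1 | 1 | 0
0 | 1 | 0 | 0 | 0
0 | 1 | 0 | 1 | 1
0 | 1 | 1 | 0 | 0
0 | 1 | 1 | 1 | 1
1 | 0 | 0 | 0 | 0
1 | 0 | 0 | 1 | 1
1 | 0 | 1 | 0 | 1
1 | 0 | 1 | 1 | 0
1 | 1 | 0 | 0 | 1
1 | 1 | 0 | 1 | 0
1 | 1 | 1 | 0 | 0
1 | 1 | 1 | 1 | 1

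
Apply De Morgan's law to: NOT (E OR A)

NOT E AND NOT A
De Morgan's: NOT(OR of terms) = AND of negations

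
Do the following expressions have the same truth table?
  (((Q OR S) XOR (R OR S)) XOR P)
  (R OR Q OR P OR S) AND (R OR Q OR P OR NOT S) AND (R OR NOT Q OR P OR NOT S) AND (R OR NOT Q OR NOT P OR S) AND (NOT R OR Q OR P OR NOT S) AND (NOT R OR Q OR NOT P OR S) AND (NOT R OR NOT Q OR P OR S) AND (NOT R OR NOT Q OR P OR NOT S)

Yes, they are equivalent — the two output columns agree on all 16 assignments:
R | Q | P | S | Expression 1 | Expression 2
-------------------------------------------
0 | 0 | 0 | 0 | 0 | 0
0 | 0 | 0 | 1 | 0 | 0
0 | 0 | 1 | 0 | 1 | 1
0 | 0 | 1 | 1 | 1 | 1
0 | 1 | 0 | 0 | 1 | 1
0 | 1 | 0 | 1 | 0 | 0
0 | 1 | 1 | 0 | 0 | 0
0 | 1 | 1 | 1 | 1 | 1
1 | 0 | 0 | 0 | 1 | 1
1 | 0 | 0 | 1 | 0 | 0
1 | 0 | 1 | 0 | 0 | 0
1 | 0 | 1 | 1 | 1 | 1
1 | 1 | 0 | 0 | 0 | 0
1 | 1 | 0 | 1 | 0 | 0
1 | 1 | 1 | 0 | 1 | 1
1 | 1 | 1 | 1 | 1 | 1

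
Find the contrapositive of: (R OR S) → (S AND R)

Contrapositive: NOT (S AND R) → NOT (R OR S)
Note: A statement and its contrapositive are logically equivalent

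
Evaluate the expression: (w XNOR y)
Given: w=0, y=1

Substituting: (0 XNOR 1)
= 0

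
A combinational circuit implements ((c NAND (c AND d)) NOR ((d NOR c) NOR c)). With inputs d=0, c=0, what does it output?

Substituting: ((0 NAND (0 AND 0)) NOR ((0 NOR 0) NOR 0))
= 0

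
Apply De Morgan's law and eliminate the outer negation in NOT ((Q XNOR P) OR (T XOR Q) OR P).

NOT (Q XNOR P) AND NOT (T XOR Q) AND NOT P
De Morgan's: NOT(OR of terms) = AND of negations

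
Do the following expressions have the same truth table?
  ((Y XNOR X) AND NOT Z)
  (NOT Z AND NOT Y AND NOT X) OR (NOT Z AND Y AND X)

Yes, they are equivalent — the two output columns agree on all 8 assignments:
Z | Y | X | Expression 1 | Expression 2
---------------------------------------
0 | 0 | 0 | 1 | 1
0 | 0 | 1 | 0 | 0
0 | 1 | 0 | 0 | 0
0 | 1 | 1 | 1 | 1
1 | 0 | 0 | 0 | 0
1 | 0 | 1 | 0 | 0
1 | 1 | 0 | 0 | 0
1 | 1 | 1 | 0 | 0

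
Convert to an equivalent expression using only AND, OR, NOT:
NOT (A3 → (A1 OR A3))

A3 AND NOT (A1 OR A3)
(Negated implication: NOT(A → B) = A AND NOT B)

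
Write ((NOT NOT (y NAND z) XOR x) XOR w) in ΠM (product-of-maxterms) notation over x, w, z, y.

ΠM(3, 4, 5, 6, 8, 9, 10, 15) = (x OR w OR NOT z OR NOT y) AND (x OR NOT w OR z OR y) AND (x OR NOT w OR z OR NOT y) AND (x OR NOT w OR NOT z OR y) AND (NOT x OR w OR z OR y) AND (NOT x OR w OR z OR NOT y) AND (NOT x OR w OR NOT z OR y) AND (NOT x OR NOT w OR NOT z OR NOT y)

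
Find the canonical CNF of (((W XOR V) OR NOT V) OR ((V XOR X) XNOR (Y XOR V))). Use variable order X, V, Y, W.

(X OR NOT V OR NOT Y OR NOT W) AND (NOT X OR NOT V OR Y OR NOT W)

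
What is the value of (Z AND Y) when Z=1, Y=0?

Substituting: (1 AND 0)
= 0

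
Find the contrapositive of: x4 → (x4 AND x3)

Contrapositive: NOT (x4 AND x3) → NOT x4
Note: A statement and its contrapositive are logically equivalent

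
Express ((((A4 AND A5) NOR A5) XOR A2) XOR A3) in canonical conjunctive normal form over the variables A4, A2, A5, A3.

(A4 OR A2 OR A5 OR NOT A3) AND (A4 OR A2 OR NOT A5 OR A3) AND (A4 OR NOT A2 OR A5 OR A3) AND (A4 OR NOT A2 OR NOT A5 OR NOT A3) AND (NOT A4 OR A2 OR A5 OR NOT A3) AND (NOT A4 OR A2 OR NOT A5 OR A3) AND (NOT A4 OR NOT A2 OR A5 OR A3) AND (NOT A4 OR NOT A2 OR NOT A5 OR NOT A3)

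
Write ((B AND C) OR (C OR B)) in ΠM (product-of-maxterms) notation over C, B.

ΠM(0) = (C OR B)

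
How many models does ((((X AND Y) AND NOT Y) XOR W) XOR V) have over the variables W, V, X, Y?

Satisfying assignments: (0,1,0,0), (0,1,0,1), (0,1,1,0), (0,1,1,1), (1,0,0,0), (1,0,0,1), (1,0,1,0), (1,0,1,1)
Count: 8 out of 16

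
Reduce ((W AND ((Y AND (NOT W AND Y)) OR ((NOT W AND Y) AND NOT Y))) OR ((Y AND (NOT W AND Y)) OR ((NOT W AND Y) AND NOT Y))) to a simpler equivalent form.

By absorption (E OR (E AND v) = E) then distribution ((E AND v) OR (E AND NOT v) = E):
= (NOT W AND Y)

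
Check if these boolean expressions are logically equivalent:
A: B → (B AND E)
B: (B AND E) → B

No, Converse is not equivalent to original (counterexample: B=1, E=0, A=0)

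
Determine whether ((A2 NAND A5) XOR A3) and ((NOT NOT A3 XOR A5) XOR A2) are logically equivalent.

No. Counterexample: with A3=0, A5=0, A2=0, Expression 1 = 1 but Expression 2 = 0.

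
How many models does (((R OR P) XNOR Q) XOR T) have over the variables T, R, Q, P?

Satisfying assignments: (0,0,0,0), (0,0,1,1), (0,1,1,0), (0,1,1,1), (1,0,0,1), (1,0,1,0), (1,1,0,0), (1,1,0,1)
Count: 8 out of 16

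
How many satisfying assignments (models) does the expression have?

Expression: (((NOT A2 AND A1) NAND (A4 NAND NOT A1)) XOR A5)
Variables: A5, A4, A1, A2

Satisfying assignments: (0,0,0,0), (0,0,0,1), (0,0,1,1), (0,1,0,0), (0,1,0,1), (0,1,1,1), (1,0,1,0), (1,1,1,0)
Count: 8 out of 16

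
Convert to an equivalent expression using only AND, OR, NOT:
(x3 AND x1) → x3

NOT (x3 AND x1) OR x3
(Implication elimination: A → B = NOT A OR B)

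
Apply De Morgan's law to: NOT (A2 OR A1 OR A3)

NOT A2 AND NOT A1 AND NOT A3
De Morgan's: NOT(OR of terms) = AND of negations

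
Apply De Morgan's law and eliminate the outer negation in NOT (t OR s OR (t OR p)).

NOT t AND NOT s AND NOT (t OR p)
De Morgan's: NOT(OR of terms) = AND of negations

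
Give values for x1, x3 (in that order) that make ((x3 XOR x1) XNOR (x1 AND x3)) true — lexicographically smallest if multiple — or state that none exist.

x1=0, x3=0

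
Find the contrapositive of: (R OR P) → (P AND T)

Contrapositive: NOT (P AND T) → NOT (R OR P)
Note: A statement and its contrapositive are logically equivalent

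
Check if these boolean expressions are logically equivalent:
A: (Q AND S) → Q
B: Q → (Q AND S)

No, Converse is not equivalent to original (counterexample: Q=1, S=0)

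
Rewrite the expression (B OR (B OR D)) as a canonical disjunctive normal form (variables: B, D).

(NOT B AND D) OR (B AND NOT D) OR (B AND D)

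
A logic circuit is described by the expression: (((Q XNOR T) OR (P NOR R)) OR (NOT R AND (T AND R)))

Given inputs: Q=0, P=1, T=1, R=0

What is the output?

Substituting: (((0 XNOR 1) OR (1 NOR 0)) OR (NOT 0 AND (1 AND 0)))
= 0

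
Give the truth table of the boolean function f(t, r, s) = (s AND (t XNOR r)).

t | r | s | Output
------------------
0 | 0 | 0 | 0
0 | 0 | 1 | 1
0 | 1 | 0 | 0
0 | 1 | 1 | 0
1 | 0 | 0 | 0
1 | 0 | 1 | 0
1 | 1 | 0 | 0
1 | 1 | 1 | 1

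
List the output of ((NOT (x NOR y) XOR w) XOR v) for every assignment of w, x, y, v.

w | x | y | v | Output
----------------------
0 | 0 | 0 | 0 | 0
0 | 0 | 0 | 1 | 1
0 | 0 | 1 | 0 | 1
0 | 0 | 1 | 1 | 0
0 | 1 | 0 | 0 | 1
0 | 1 | 0 | 1 | 0
0 | 1 | 1 | 0 | 1
0 | 1 | 1 | 1 | 0
1 | 0 | 0 | 0 | 1
1 | 0 | 0 | 1 | 0
1 | 0 | 1 | 0 | 0
1 | 0 | 1 | 1 | 1
1 | 1 | 0 | 0 | 0
1 | 1 | 0 | 1 | 1
1 | 1 | 1 | 0 | 0
1 | 1 | 1 | 1 | 1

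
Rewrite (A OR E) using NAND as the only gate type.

((A NAND A) NAND (E NAND E))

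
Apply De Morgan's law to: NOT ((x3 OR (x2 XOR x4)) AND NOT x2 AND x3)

NOT (x3 OR (x2 XOR x4)) OR x2 OR NOT x3
De Morgan's: NOT(AND of terms) = OR of negations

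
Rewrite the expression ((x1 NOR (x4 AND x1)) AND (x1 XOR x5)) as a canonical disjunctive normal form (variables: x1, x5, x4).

(NOT x1 AND x5 AND NOT x4) OR (NOT x1 AND x5 AND x4)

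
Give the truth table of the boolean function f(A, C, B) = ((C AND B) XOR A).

A | C | B | Output
------------------
0 | 0 | 0 | 0
0 | 0 | 1 | 0
0 | 1 | 0 | 0
0 | 1 | 1 | 1
1 | 0 | 0 | 1
1 | 0 | 1 | 1
1 | 1 | 0 | 1
1 | 1 | 1 | 0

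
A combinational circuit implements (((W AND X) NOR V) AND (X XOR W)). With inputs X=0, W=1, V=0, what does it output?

Substituting: (((1 AND 0) NOR 0) AND (0 XOR 1))
= 1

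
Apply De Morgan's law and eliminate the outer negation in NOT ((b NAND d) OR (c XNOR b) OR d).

NOT (b NAND d) AND NOT (c XNOR b) AND NOT d
De Morgan's: NOT(OR of terms) = AND of negations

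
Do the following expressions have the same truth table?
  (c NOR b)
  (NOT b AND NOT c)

Yes, they are equivalent — the two output columns agree on all 4 assignments:
b | c | Expression 1 | Expression 2
-----------------------------------
0 | 0 | 1 | 1
0 | 1 | 0 | 0
1 | 0 | 0 | 0
1 | 1 | 0 | 0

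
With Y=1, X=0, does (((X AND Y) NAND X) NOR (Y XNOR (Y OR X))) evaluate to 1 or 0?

Substituting: (((0 AND 1) NAND 0) NOR (1 XNOR (1 OR 0)))
= 0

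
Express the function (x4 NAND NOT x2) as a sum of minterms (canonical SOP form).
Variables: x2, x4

Σm(0, 2, 3) = (NOT x2 AND NOT x4) OR (x2 AND NOT x4) OR (x2 AND x4)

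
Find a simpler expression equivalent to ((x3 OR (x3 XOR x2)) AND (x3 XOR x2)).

By absorption (E AND (E OR v) = E):
= (x3 XOR x2)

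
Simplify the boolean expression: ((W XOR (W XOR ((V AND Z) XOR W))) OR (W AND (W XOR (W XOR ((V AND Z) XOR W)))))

By absorption (E OR (E AND v) = E) then XOR self-cancellation ((E XOR v) XOR v = E):
= ((V AND Z) XOR W)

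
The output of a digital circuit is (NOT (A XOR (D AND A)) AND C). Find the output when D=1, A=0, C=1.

Substituting: (NOT (0 XOR (1 AND 0)) AND 1)
= 1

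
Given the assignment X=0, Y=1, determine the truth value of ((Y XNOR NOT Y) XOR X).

Substituting: ((1 XNOR NOT 1) XOR 0)
= 0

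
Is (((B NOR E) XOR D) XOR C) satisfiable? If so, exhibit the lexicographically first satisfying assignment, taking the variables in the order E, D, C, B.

E=0, D=0, C=0, B=0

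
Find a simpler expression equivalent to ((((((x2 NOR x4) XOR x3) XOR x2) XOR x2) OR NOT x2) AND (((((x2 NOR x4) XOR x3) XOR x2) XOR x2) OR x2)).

By distribution ((E OR v) AND (E OR NOT v) = E) then XOR self-cancellation ((E XOR v) XOR v = E):
= ((x2 NOR x4) XOR x3)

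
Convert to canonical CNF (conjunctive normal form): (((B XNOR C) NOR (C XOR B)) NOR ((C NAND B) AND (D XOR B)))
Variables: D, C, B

(D OR C OR NOT B) AND (NOT D OR C OR B) AND (NOT D OR NOT C OR B)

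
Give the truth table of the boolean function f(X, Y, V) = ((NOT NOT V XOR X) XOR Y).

X | Y | V | Output
------------------
0 | 0 | 0 | 0
0 | 0 | 1 | 1
0 | 1 | 0 | 1
0 | 1 | 1 | 0
1 | 0 | 0 | 1
1 | 0 | 1 | 0
1 | 1 | 0 | 0
1 | 1 | 1 | 1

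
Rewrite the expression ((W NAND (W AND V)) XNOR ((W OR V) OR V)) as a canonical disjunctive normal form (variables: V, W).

(NOT V AND W) OR (V AND NOT W)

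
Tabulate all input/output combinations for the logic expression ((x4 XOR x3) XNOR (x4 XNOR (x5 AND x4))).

x5 | x3 | x4 | Output
---------------------
0 | 0 | 0 | 0
0 | 0 | 1 | 0
0 | 1 | 0 | 1
0 | 1 | 1 | 1
1 | 0 | 0 | 0
1 | 0 | 1 | 1
1 | 1 | 0 | 1
1 | 1 | 1 | 0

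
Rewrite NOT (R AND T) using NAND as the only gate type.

(((R NAND T) NAND (R NAND T)) NAND ((R NAND T) NAND (R NAND T)))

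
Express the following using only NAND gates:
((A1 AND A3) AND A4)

((((A1 NAND A3) NAND (A1 NAND A3)) NAND A4) NAND (((A1 NAND A3) NAND (A1 NAND A3)) NAND A4))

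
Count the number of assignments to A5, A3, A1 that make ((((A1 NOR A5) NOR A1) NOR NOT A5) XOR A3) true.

Satisfying assignments: (0,1,0), (0,1,1), (1,0,1), (1,1,0)
Count: 4 out of 8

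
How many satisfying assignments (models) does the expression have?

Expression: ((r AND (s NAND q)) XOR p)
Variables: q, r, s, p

Satisfying assignments: (0,0,0,1), (0,0,1,1), (0,1,0,0), (0,1,1,0), (1,0,0,1), (1,0,1,1), (1,1,0,0), (1,1,1,1)
Count: 8 out of 16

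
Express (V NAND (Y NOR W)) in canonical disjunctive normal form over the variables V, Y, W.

(NOT V AND NOT Y AND NOT W) OR (NOT V AND NOT Y AND W) OR (NOT V AND Y AND NOT W) OR (NOT V AND Y AND W) OR (V AND NOT Y AND W) OR (V AND Y AND NOT W) OR (V AND Y AND W)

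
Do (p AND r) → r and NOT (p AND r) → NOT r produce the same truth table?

No, Inverse is not equivalent to original (counterexample: r=1, p=0, t=0)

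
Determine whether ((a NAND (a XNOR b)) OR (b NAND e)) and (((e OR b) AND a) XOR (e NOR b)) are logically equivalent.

No. Counterexample: with a=0, b=0, e=1, Expression 1 = 1 but Expression 2 = 0.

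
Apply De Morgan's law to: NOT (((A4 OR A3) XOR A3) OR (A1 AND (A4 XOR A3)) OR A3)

NOT ((A4 OR A3) XOR A3) AND NOT (A1 AND (A4 XOR A3)) AND NOT A3
De Morgan's: NOT(OR of terms) = AND of negations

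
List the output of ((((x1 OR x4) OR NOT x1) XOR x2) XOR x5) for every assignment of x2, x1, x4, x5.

x2 | x1 | x4 | x5 | Output
--------------------------
0 | 0 | 0 | 0 | 1
0 | 0 | 0 | 1 | 0
0 | 0 | 1 | 0 | 1
0 | 0 | 1 | 1 | 0
0 | 1 | 0 | 0 | 1
0 | 1 | 0 | 1 | 0
0 | 1 | 1 | 0 | 1
0 | 1 | 1 | 1 | 0
1 | 0 | 0 | 0 | 0
1 | 0 | 0 | 1 | 1
1 | 0 | 1 | 0 | 0
1 | 0 | 1 | 1 | 1
1 | 1 | 0 | 0 | 0
1 | 1 | 0 | 1 | 1
1 | 1 | 1 | 0 | 0
1 | 1 | 1 | 1 | 1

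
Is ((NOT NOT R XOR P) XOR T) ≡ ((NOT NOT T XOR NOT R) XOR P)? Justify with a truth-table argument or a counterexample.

No. Counterexample: with R=0, P=0, T=0, Expression 1 = 0 but Expression 2 = 1.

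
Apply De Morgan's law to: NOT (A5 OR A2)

NOT A5 AND NOT A2
De Morgan's: NOT(OR of terms) = AND of negations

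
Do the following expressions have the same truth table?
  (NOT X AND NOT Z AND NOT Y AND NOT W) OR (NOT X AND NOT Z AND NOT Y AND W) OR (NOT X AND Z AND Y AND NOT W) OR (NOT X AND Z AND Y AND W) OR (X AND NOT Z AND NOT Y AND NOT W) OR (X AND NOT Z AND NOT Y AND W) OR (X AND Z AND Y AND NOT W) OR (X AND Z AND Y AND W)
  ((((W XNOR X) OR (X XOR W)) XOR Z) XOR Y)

Yes, they are equivalent — the two output columns agree on all 16 assignments:
X | Z | Y | W | Expression 1 | Expression 2
-------------------------------------------
0 | 0 | 0 | 0 | 1 | 1
0 | 0 | 0 | 1 | 1 | 1
0 | 0 | 1 | 0 | 0 | 0
0 | 0 | 1 | 1 | 0 | 0
0 | 1 | 0 | 0 | 0 | 0
0 | 1 | 0 | 1 | 0 | 0
0 | 1 | 1 | 0 | 1 | 1
0 | 1 | 1 | 1 | 1 | 1
1 | 0 | 0 | 0 | 1 | 1
1 | 0 | 0 | 1 | 1 | 1
1 | 0 | 1 | 0 | 0 | 0
1 | 0 | 1 | 1 | 0 | 0
1 | 1 | 0 | 0 | 0 | 0
1 | 1 | 0 | 1 | 0 | 0
1 | 1 | 1 | 0 | 1 | 1
1 | 1 | 1 | 1 | 1 | 1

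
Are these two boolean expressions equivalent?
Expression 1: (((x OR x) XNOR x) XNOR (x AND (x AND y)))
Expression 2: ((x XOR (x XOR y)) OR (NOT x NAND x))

No. Counterexample: with y=0, x=0, Expression 1 = 0 but Expression 2 = 1.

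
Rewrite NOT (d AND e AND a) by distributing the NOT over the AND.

NOT d OR NOT e OR NOT a
De Morgan's: NOT(AND of terms) = OR of negations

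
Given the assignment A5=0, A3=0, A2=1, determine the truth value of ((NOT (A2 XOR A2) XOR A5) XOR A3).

Substituting: ((NOT (1 XOR 1) XOR 0) XOR 0)
= 1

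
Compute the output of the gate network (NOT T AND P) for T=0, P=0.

Substituting: (NOT 0 AND 0)
= 0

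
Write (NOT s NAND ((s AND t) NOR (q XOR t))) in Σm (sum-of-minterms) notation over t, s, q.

Σm(1, 2, 3, 4, 6, 7) = (NOT t AND NOT s AND q) OR (NOT t AND s AND NOT q) OR (NOT t AND s AND q) OR (t AND NOT s AND NOT q) OR (t AND s AND NOT q) OR (t AND s AND q)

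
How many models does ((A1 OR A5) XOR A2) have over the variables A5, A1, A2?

Satisfying assignments: (0,0,1), (0,1,0), (1,0,0), (1,1,0)
Count: 4 out of 8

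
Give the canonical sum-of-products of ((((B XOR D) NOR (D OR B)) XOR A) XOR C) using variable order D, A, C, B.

Σm(0, 3, 5, 6, 10, 11, 12, 13) = (NOT D AND NOT A AND NOT C AND NOT B) OR (NOT D AND NOT A AND C AND B) OR (NOT D AND A AND NOT C AND B) OR (NOT D AND A AND C AND NOT B) OR (D AND NOT A AND C AND NOT B) OR (D AND NOT A AND C AND B) OR (D AND A AND NOT C AND NOT B) OR (D AND A AND NOT C AND B)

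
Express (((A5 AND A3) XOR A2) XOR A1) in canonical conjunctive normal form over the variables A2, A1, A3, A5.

(A2 OR A1 OR A3 OR A5) AND (A2 OR A1 OR A3 OR NOT A5) AND (A2 OR A1 OR NOT A3 OR A5) AND (A2 OR NOT A1 OR NOT A3 OR NOT A5) AND (NOT A2 OR A1 OR NOT A3 OR NOT A5) AND (NOT A2 OR NOT A1 OR A3 OR A5) AND (NOT A2 OR NOT A1 OR A3 OR NOT A5) AND (NOT A2 OR NOT A1 OR NOT A3 OR A5)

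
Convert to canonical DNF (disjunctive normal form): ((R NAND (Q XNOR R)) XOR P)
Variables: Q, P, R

(NOT Q AND NOT P AND NOT R) OR (NOT Q AND NOT P AND R) OR (Q AND NOT P AND NOT R) OR (Q AND P AND R)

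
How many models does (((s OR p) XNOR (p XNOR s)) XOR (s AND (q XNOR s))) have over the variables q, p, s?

Satisfying assignments: (0,1,1), (1,0,1)
Count: 2 out of 8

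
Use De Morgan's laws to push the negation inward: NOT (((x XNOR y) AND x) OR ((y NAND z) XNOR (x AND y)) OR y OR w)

NOT ((x XNOR y) AND x) AND NOT ((y NAND z) XNOR (x AND y)) AND NOT y AND NOT w
De Morgan's: NOT(OR of terms) = AND of negations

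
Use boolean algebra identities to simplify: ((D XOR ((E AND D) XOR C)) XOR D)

By XOR self-cancellation ((E XOR v) XOR v = E):
= ((E AND D) XOR C)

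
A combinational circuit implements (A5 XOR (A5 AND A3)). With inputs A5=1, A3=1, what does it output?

Substituting: (1 XOR (1 AND 1))
= 0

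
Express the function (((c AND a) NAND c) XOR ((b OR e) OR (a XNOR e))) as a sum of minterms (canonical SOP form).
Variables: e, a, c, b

Σm(4, 7, 14, 15) = (NOT e AND a AND NOT c AND NOT b) OR (NOT e AND a AND c AND b) OR (e AND a AND c AND NOT b) OR (e AND a AND c AND b)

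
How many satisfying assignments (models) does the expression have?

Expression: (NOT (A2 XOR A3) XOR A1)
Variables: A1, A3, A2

Satisfying assignments: (0,0,0), (0,1,1), (1,0,1), (1,1,0)
Count: 4 out of 8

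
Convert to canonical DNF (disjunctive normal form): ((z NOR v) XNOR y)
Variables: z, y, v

(NOT z AND NOT y AND v) OR (NOT z AND y AND NOT v) OR (z AND NOT y AND NOT v) OR (z AND NOT y AND v)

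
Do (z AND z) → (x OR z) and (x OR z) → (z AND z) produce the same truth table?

No, Converse is not equivalent to original (counterexample: x=1, z=0)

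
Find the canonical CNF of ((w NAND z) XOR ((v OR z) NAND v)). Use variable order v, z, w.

(v OR z OR w) AND (v OR z OR NOT w) AND (v OR NOT z OR w) AND (NOT v OR NOT z OR NOT w)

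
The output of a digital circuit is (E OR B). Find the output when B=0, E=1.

Substituting: (1 OR 0)
= 1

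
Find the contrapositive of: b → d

Contrapositive: NOT d → NOT b
Note: A statement and its contrapositive are logically equivalent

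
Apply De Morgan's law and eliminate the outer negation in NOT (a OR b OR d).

NOT a AND NOT b AND NOT d
De Morgan's: NOT(OR of terms) = AND of negations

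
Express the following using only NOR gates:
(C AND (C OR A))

((C NOR C) NOR (((C NOR A) NOR (C NOR A)) NOR ((C NOR A) NOR (C NOR A))))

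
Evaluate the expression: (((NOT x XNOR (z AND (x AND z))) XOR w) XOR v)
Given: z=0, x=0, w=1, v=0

Substituting: (((NOT 0 XNOR (0 AND (0 AND 0))) XOR 1) XOR 0)
= 1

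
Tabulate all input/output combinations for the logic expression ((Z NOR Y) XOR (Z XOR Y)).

Y | Z | Output
--------------
0 | 0 | 1
0 | 1 | 1
1 | 0 | 1
1 | 1 | 0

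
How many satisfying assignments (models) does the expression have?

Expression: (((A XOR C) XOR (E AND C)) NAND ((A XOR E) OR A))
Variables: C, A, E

Satisfying assignments: (0,0,0), (0,0,1), (1,0,0), (1,0,1), (1,1,0)
Count: 5 out of 8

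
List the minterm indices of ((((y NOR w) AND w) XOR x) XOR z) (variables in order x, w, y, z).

Σm(1, 3, 5, 7, 8, 10, 12, 14) = (NOT x AND NOT w AND NOT y AND z) OR (NOT x AND NOT w AND y AND z) OR (NOT x AND w AND NOT y AND z) OR (NOT x AND w AND y AND z) OR (x AND NOT w AND NOT y AND NOT z) OR (x AND NOT w AND y AND NOT z) OR (x AND w AND NOT y AND NOT z) OR (x AND w AND y AND NOT z)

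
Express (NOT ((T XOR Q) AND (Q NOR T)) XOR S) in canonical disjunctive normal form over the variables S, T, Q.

(NOT S AND NOT T AND NOT Q) OR (NOT S AND NOT T AND Q) OR (NOT S AND T AND NOT Q) OR (NOT S AND T AND Q)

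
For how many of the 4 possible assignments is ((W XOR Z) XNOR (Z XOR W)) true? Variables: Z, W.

Satisfying assignments: (0,0), (0,1), (1,0), (1,1)
Count: 4 out of 4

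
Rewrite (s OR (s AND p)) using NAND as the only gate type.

((s NAND s) NAND (((s NAND p) NAND (s NAND p)) NAND ((s NAND p) NAND (s NAND p))))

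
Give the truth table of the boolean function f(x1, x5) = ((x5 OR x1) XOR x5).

x1 | x5 | Output
----------------
0 | 0 | 0
0 | 1 | 0
1 | 0 | 1
1 | 1 | 0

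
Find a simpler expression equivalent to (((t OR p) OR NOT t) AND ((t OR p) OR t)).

By distribution ((E OR v) AND (E OR NOT v) = E):
= (t OR p)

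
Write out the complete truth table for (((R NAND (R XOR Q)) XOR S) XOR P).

S | R | P | Q | Output
----------------------
0 | 0 | 0 | 0 | 1
0 | 0 | 0 | 1 | 1
0 | 0 | 1 | 0 | 0
0 | 0 | 1 | 1 | 0
0 | 1 | 0 | 0 | 0
0 | 1 | 0 | 1 | 1
0 | 1 | 1 | 0 | 1
0 | 1 | 1 | 1 | 0
1 | 0 | 0 | 0 | 0
1 | 0 | 0 | 1 | 0
1 | 0 | 1 | 0 | 1
1 | 0 | 1 | 1 | 1
1 | 1 | 0 | 0 | 1
1 | 1 | 0 | 1 | 0
1 | 1 | 1 | 0 | 0
1 | 1 | 1 | 1 | 1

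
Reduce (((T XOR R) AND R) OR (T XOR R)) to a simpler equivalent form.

By absorption (E OR (E AND v) = E):
= (T XOR R)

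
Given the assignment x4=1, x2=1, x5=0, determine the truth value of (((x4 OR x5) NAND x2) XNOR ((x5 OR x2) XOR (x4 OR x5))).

Substituting: (((1 OR 0) NAND 1) XNOR ((0 OR 1) XOR (1 OR 0)))
= 1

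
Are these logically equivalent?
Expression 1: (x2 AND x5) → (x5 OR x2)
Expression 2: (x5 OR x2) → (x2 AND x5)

No, Converse is not equivalent to original (counterexample: x1=0, x5=0, x2=1)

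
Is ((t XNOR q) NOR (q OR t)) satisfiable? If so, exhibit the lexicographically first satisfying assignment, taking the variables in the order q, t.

UNSATISFIABLE - no assignment makes this expression true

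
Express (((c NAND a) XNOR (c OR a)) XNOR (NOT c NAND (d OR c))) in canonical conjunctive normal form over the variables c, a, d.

(c OR a OR d) AND (c OR NOT a OR NOT d) AND (NOT c OR NOT a OR d) AND (NOT c OR NOT a OR NOT d)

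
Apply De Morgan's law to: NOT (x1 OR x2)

NOT x1 AND NOT x2
De Morgan's: NOT(OR of terms) = AND of negations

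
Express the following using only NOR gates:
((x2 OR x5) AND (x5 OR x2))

((((x2 NOR x5) NOR (x2 NOR x5)) NOR ((x2 NOR x5) NOR (x2 NOR x5))) NOR (((x5 NOR x2) NOR (x5 NOR x2)) NOR ((x5 NOR x2) NOR (x5 NOR x2))))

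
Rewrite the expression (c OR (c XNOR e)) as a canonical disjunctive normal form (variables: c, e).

(NOT c AND NOT e) OR (c AND NOT e) OR (c AND e)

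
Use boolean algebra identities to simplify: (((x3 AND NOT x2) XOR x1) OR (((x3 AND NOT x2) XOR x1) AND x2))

By absorption (E OR (E AND v) = E):
= ((x3 AND NOT x2) XOR x1)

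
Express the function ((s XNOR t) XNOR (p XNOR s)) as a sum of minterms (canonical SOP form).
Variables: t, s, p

Σm(0, 2, 5, 7) = (NOT t AND NOT s AND NOT p) OR (NOT t AND s AND NOT p) OR (t AND NOT s AND p) OR (t AND s AND p)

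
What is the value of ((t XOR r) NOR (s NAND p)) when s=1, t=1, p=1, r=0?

Substituting: ((1 XOR 0) NOR (1 NAND 1))
= 0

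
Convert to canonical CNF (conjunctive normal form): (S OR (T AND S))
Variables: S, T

(S OR T) AND (S OR NOT T)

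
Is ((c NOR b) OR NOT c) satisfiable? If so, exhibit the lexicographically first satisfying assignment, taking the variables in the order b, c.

b=0, c=0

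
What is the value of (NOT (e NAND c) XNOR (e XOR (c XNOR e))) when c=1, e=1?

Substituting: (NOT (1 NAND 1) XNOR (1 XOR (1 XNOR 1)))
= 0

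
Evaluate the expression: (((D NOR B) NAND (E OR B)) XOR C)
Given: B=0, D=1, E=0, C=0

Substituting: (((1 NOR 0) NAND (0 OR 0)) XOR 0)
= 1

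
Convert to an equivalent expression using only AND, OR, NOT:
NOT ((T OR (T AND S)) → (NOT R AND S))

(T OR (T AND S)) AND NOT (NOT R AND S)
(Negated implication: NOT(A → B) = A AND NOT B)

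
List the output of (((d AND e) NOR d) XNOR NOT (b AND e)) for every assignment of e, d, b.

e | d | b | Output
------------------
0 | 0 | 0 | 1
0 | 0 | 1 | 1
0 | 1 | 0 | 0
0 | 1 | 1 | 0
1 | 0 | 0 | 1
1 | 0 | 1 | 0
1 | 1 | 0 | 0
1 | 1 | 1 | 1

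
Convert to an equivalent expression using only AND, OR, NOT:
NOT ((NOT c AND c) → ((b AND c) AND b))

(NOT c AND c) AND NOT ((b AND c) AND b)
(Negated implication: NOT(A → B) = A AND NOT B)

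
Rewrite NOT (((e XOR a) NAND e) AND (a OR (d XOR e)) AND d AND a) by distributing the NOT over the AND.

NOT ((e XOR a) NAND e) OR NOT (a OR (d XOR e)) OR NOT d OR NOT a
De Morgan's: NOT(AND of terms) = OR of negations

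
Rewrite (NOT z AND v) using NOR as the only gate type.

(((z NOR z) NOR (z NOR z)) NOR (v NOR v))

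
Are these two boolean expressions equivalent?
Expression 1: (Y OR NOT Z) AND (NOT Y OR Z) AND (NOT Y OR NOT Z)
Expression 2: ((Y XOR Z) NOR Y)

Yes, they are equivalent — the two output columns agree on all 4 assignments:
Y | Z | Expression 1 | Expression 2
-----------------------------------
0 | 0 | 1 | 1
0 | 1 | 0 | 0
1 | 0 | 0 | 0
1 | 1 | 0 | 0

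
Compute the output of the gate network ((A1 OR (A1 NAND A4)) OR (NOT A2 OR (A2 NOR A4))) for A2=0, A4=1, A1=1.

Substituting: ((1 OR (1 NAND 1)) OR (NOT 0 OR (0 NOR 1)))
= 1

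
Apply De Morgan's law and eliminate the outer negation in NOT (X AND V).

NOT X OR NOT V
De Morgan's: NOT(AND of terms) = OR of negations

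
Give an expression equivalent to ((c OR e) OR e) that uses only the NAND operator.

((((c NAND c) NAND (e NAND e)) NAND ((c NAND c) NAND (e NAND e))) NAND (e NAND e))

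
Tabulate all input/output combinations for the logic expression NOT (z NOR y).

z | y | Output
--------------
0 | 0 | 0
0 | 1 | 1
1 | 0 | 1
1 | 1 | 1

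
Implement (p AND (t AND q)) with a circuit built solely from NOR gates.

((p NOR p) NOR (((t NOR t) NOR (q NOR q)) NOR ((t NOR t) NOR (q NOR q))))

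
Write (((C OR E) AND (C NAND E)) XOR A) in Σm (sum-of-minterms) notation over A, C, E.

Σm(1, 2, 4, 7) = (NOT A AND NOT C AND E) OR (NOT A AND C AND NOT E) OR (A AND NOT C AND NOT E) OR (A AND C AND E)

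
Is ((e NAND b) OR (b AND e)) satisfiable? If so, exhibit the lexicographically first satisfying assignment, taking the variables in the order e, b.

e=0, b=0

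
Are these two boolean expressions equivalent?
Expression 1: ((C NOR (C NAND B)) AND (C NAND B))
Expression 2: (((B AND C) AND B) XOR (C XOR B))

No. Counterexample: with C=0, B=1, Expression 1 = 0 but Expression 2 = 1.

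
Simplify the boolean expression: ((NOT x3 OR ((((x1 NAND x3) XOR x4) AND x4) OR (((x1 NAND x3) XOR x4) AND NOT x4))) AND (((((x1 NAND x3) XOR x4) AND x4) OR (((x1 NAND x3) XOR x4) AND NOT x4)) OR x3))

By distribution ((E OR v) AND (E OR NOT v) = E) then distribution ((E AND v) OR (E AND NOT v) = E):
= ((x1 NAND x3) XOR x4)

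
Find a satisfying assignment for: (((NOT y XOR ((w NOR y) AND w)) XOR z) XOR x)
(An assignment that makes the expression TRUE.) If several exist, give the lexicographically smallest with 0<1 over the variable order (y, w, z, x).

y=0, w=0, z=0, x=0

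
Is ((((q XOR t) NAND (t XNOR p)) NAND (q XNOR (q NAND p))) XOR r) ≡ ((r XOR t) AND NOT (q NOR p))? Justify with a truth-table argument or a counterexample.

No. Counterexample: with r=0, t=0, p=0, q=0, Expression 1 = 1 but Expression 2 = 0.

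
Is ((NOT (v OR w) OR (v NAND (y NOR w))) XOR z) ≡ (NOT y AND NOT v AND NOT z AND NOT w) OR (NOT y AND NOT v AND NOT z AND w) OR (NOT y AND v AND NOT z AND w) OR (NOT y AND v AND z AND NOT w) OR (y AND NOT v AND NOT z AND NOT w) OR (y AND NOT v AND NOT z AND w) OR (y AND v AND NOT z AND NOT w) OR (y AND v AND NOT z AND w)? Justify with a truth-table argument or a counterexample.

Yes, they are equivalent — the two output columns agree on all 16 assignments:
y | v | z | w | Expression 1 | Expression 2
-------------------------------------------
0 | 0 | 0 | 0 | 1 | 1
0 | 0 | 0 | 1 | 1 | 1
0 | 0 | 1 | 0 | 0 | 0
0 | 0 | 1 | 1 | 0 | 0
0 | 1 | 0 | 0 | 0 | 0
0 | 1 | 0 | 1 | 1 | 1
0 | 1 | 1 | 0 | 1 | 1
0 | 1 | 1 | 1 | 0 | 0
1 | 0 | 0 | 0 | 1 | 1
1 | 0 | 0 | 1 | 1 | 1
1 | 0 | 1 | 0 | 0 | 0
1 | 0 | 1 | 1 | 0 | 0
1 | 1 | 0 | 0 | 1 | 1
1 | 1 | 0 | 1 | 1 | 1
1 | 1 | 1 | 0 | 0 | 0
1 | 1 | 1 | 1 | 0 | 0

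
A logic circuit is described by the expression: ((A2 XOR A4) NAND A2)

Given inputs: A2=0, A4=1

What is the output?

Substituting: ((0 XOR 1) NAND 0)
= 1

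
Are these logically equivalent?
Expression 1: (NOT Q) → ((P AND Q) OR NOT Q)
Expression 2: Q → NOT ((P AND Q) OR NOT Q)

No, Inverse is not equivalent to original (counterexample: Q=1, P=1)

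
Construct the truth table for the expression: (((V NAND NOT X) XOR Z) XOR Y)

V | Z | Y | X | Output
----------------------
0 | 0 | 0 | 0 | 1
0 | 0 | 0 | 1 | 1
0 | 0 | 1 | 0 | 0
0 | 0 | 1 | 1 | 0
0 | 1 | 0 | 0 | 0
0 | 1 | 0 | 1 | 0
0 | 1 | 1 | 0 | 1
0 | 1 | 1 | 1 | 1
1 | 0 | 0 | 0 | 0
1 | 0 | 0 | 1 | 1
1 | 0 | 1 | 0 | 1
1 | 0 | 1 | 1 | 0
1 | 1 | 0 | 0 | 1
1 | 1 | 0 | 1 | 0
1 | 1 | 1 | 0 | 0
1 | 1 | 1 | 1 | 1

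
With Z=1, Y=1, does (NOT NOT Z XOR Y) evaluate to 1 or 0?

Substituting: (NOT NOT 1 XOR 1)
= 0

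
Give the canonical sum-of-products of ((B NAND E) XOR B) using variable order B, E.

Σm(0, 1, 3) = (NOT B AND NOT E) OR (NOT B AND E) OR (B AND E)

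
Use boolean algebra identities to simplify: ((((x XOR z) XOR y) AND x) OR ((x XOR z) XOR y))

By absorption (E OR (E AND v) = E):
= ((x XOR z) XOR y)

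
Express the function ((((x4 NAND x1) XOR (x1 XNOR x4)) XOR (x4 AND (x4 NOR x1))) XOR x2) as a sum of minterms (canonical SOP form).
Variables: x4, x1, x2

Σm(1, 2, 4, 6) = (NOT x4 AND NOT x1 AND x2) OR (NOT x4 AND x1 AND NOT x2) OR (x4 AND NOT x1 AND NOT x2) OR (x4 AND x1 AND NOT x2)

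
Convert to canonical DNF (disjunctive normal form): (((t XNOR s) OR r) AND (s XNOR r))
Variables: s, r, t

(NOT s AND NOT r AND NOT t) OR (s AND r AND NOT t) OR (s AND r AND t)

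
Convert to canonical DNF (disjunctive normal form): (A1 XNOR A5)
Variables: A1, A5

(NOT A1 AND NOT A5) OR (A1 AND A5)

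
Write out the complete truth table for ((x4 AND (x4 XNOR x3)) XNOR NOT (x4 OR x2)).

x3 | x4 | x2 | Output
---------------------
0 | 0 | 0 | 0
0 | 0 | 1 | 1
0 | 1 | 0 | 1
0 | 1 | 1 | 1
1 | 0 | 0 | 0
1 | 0 | 1 | 1
1 | 1 | 0 | 0
1 | 1 | 1 | 0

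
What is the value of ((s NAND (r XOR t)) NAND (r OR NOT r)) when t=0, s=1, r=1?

Substituting: ((1 NAND (1 XOR 0)) NAND (1 OR NOT 1))
= 1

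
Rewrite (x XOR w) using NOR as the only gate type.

((((x NOR w) NOR (x NOR w)) NOR ((x NOR w) NOR (x NOR w))) NOR ((((x NOR x) NOR (w NOR w)) NOR ((x NOR x) NOR (w NOR w))) NOR (((x NOR x) NOR (w NOR w)) NOR ((x NOR x) NOR (w NOR w)))))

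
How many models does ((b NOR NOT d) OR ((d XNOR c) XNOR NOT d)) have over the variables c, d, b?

Satisfying assignments: (0,0,0), (0,0,1), (0,1,0), (0,1,1), (1,1,0)
Count: 5 out of 8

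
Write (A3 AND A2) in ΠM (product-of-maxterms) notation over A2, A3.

ΠM(0, 1, 2) = (A2 OR A3) AND (A2 OR NOT A3) AND (NOT A2 OR A3)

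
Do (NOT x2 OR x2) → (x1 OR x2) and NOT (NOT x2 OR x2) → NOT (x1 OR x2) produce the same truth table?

No, Inverse is not equivalent to original (counterexample: x2=0, x1=0)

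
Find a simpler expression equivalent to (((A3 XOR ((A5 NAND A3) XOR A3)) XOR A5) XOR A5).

By XOR self-cancellation ((E XOR v) XOR v = E) then XOR self-cancellation ((E XOR v) XOR v = E):
= (A5 NAND A3)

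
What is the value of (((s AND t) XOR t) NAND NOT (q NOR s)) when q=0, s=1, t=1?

Substituting: (((1 AND 1) XOR 1) NAND NOT (0 NOR 1))
= 1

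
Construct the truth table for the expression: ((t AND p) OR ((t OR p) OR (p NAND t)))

p | t | Output
--------------
0 | 0 | 1
0 | 1 | 1
1 | 0 | 1
1 | 1 | 1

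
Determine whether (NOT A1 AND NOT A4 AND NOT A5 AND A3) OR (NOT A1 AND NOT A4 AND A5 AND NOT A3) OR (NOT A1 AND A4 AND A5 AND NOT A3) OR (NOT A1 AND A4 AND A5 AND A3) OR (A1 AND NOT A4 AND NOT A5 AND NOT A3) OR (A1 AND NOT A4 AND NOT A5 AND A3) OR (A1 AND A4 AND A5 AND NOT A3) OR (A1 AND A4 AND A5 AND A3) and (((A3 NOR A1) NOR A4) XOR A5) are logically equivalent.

Yes, they are equivalent — the two output columns agree on all 16 assignments:
A1 | A4 | A5 | A3 | Expression 1 | Expression 2
-----------------------------------------------
0 | 0 | 0 | 0 | 0 | 0
0 | 0 | 0 | 1 | 1 | 1
0 | 0 | 1 | 0 | 1 | 1
0 | 0 | 1 | 1 | 0 | 0
0 | 1 | 0 | 0 | 0 | 0
0 | 1 | 0 | 1 | 0 | 0
0 | 1 | 1 | 0 | 1 | 1
0 | 1 | 1 | 1 | 1 | 1
1 | 0 | 0 | 0 | 1 | 1
1 | 0 | 0 | 1 | 1 | 1
1 | 0 | 1 | 0 | 0 | 0
1 | 0 | 1 | 1 | 0 | 0
1 | 1 | 0 | 0 | 0 | 0
1 | 1 | 0 | 1 | 0 | 0
1 | 1 | 1 | 0 | 1 | 1
1 | 1 | 1 | 1 | 1 | 1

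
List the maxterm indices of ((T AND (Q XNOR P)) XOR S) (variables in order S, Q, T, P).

ΠM(0, 1, 3, 4, 5, 6, 10, 15) = (S OR Q OR T OR P) AND (S OR Q OR T OR NOT P) AND (S OR Q OR NOT T OR NOT P) AND (S OR NOT Q OR T OR P) AND (S OR NOT Q OR T OR NOT P) AND (S OR NOT Q OR NOT T OR P) AND (NOT S OR Q OR NOT T OR P) AND (NOT S OR NOT Q OR NOT T OR NOT P)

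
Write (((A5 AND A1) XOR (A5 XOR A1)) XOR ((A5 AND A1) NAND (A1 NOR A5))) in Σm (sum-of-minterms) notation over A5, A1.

Σm(0) = (NOT A5 AND NOT A1)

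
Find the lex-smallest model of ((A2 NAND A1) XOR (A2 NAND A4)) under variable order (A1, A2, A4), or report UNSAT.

A1=0, A2=1, A4=1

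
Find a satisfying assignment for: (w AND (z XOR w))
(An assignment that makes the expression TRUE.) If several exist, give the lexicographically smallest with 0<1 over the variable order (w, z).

w=1, z=0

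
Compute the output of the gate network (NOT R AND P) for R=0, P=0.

Substituting: (NOT 0 AND 0)
= 0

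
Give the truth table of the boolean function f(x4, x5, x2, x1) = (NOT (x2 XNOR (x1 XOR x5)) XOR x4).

x4 | x5 | x2 | x1 | Output
--------------------------
0 | 0 | 0 | 0 | 0
0 | 0 | 0 | 1 | 1
0 | 0 | 1 | 0 | 1
0 | 0 | 1 | 1 | 0
0 | 1 | 0 | 0 | 1
0 | 1 | 0 | 1 | 0
0 | 1 | 1 | 0 | 0
0 | 1 | 1 | 1 | 1
1 | 0 | 0 | 0 | 1
1 | 0 | 0 | 1 | 0
1 | 0 | 1 | 0 | 0
1 | 0 | 1 | 1 | 1
1 | 1 | 0 | 0 | 0
1 | 1 | 0 | 1 | 1
1 | 1 | 1 | 0 | 1
1 | 1 | 1 | 1 | 0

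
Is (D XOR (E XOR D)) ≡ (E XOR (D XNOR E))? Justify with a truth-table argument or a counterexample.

No. Counterexample: with E=0, D=0, Expression 1 = 0 but Expression 2 = 1.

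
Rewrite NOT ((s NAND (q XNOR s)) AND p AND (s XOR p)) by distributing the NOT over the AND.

NOT (s NAND (q XNOR s)) OR NOT p OR NOT (s XOR p)
De Morgan's: NOT(AND of terms) = OR of negations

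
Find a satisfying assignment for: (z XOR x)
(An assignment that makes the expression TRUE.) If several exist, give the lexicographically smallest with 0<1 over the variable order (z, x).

z=0, x=1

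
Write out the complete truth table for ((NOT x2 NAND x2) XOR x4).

x4 | x2 | Output
----------------
0 | 0 | 1
0 | 1 | 1
1 | 0 | 0
1 | 1 | 0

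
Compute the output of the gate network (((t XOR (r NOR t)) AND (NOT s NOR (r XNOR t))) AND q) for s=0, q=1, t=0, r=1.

Substituting: (((0 XOR (1 NOR 0)) AND (NOT 0 NOR (1 XNOR 0))) AND 1)
= 0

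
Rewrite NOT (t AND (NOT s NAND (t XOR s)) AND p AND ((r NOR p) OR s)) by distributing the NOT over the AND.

NOT t OR NOT (NOT s NAND (t XOR s)) OR NOT p OR NOT ((r NOR p) OR s)
De Morgan's: NOT(AND of terms) = OR of negations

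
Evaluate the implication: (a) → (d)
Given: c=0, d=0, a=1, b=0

Antecedent (a) = 1; consequent (d) = 0.
1 → 0 = 0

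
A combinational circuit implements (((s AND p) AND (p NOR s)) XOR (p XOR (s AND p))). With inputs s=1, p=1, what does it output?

Substituting: (((1 AND 1) AND (1 NOR 1)) XOR (1 XOR (1 AND 1)))
= 0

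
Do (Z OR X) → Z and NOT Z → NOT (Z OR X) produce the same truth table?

Yes, Contrapositive is always equivalent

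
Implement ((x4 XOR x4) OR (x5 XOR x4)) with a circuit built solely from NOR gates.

((((((x4 NOR x4) NOR (x4 NOR x4)) NOR ((x4 NOR x4) NOR (x4 NOR x4))) NOR ((((x4 NOR x4) NOR (x4 NOR x4)) NOR ((x4 NOR x4) NOR (x4 NOR x4))) NOR (((x4 NOR x4) NOR (x4 NOR x4)) NOR ((x4 NOR x4) NOR (x4 NOR x4))))) NOR ((((x5 NOR x4) NOR (x5 NOR x4)) NOR ((x5 NOR x4) NOR (x5 NOR x4))) NOR ((((x5 NOR x5) NOR (x4 NOR x4)) NOR ((x5 NOR x5) NOR (x4 NOR x4))) NOR (((x5 NOR x5) NOR (x4 NOR x4)) NOR ((x5 NOR x5) NOR (x4 NOR x4)))))) NOR (((((x4 NOR x4) NOR (x4 NOR x4)) NOR ((x4 NOR x4) NOR (x4 NOR x4))) NOR ((((x4 NOR x4) NOR (x4 NOR x4)) NOR ((x4 NOR x4) NOR (x4 NOR x4))) NOR (((x4 NOR x4) NOR (x4 NOR x4)) NOR ((x4 NOR x4) NOR (x4 NOR x4))))) NOR ((((x5 NOR x4) NOR (x5 NOR x4)) NOR ((x5 NOR x4) NOR (x5 NOR x4))) NOR ((((x5 NOR x5) NOR (x4 NOR x4)) NOR ((x5 NOR x5) NOR (x4 NOR x4))) NOR (((x5 NOR x5) NOR (x4 NOR x4)) NOR ((x5 NOR x5) NOR (x4 NOR x4)))))))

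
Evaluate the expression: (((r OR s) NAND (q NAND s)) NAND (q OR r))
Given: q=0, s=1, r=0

Substituting: (((0 OR 1) NAND (0 NAND 1)) NAND (0 OR 0))
= 1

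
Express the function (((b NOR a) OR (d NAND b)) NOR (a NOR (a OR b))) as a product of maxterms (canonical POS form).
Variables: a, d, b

ΠM(0, 1, 2, 4, 5, 6) = (a OR d OR b) AND (a OR d OR NOT b) AND (a OR NOT d OR b) AND (NOT a OR d OR b) AND (NOT a OR d OR NOT b) AND (NOT a OR NOT d OR b)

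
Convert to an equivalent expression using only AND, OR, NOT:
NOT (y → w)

y AND NOT w
(Negated implication: NOT(A → B) = A AND NOT B)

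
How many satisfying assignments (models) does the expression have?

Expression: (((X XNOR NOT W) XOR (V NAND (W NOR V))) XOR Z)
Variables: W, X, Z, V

Satisfying assignments: (0,0,0,0), (0,0,0,1), (0,1,1,0), (0,1,1,1), (1,0,1,0), (1,0,1,1), (1,1,0,0), (1,1,0,1)
Count: 8 out of 16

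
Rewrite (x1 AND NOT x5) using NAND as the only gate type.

((x1 NAND (x5 NAND x5)) NAND (x1 NAND (x5 NAND x5)))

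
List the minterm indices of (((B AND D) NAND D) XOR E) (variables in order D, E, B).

Σm(0, 1, 4, 7) = (NOT D AND NOT E AND NOT B) OR (NOT D AND NOT E AND B) OR (D AND NOT E AND NOT B) OR (D AND E AND B)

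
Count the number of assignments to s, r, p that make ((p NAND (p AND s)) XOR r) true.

Satisfying assignments: (0,0,0), (0,0,1), (1,0,0), (1,1,1)
Count: 4 out of 8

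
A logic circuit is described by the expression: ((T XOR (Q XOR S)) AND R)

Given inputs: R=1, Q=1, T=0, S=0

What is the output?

Substituting: ((0 XOR (1 XOR 0)) AND 1)
= 1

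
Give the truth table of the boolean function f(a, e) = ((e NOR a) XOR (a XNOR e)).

a | e | Output
--------------
0 | 0 | 0
0 | 1 | 0
1 | 0 | 0
1 | 1 | 1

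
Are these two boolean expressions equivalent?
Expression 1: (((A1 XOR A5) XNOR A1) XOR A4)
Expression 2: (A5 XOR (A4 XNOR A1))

No. Counterexample: with A1=1, A5=0, A4=0, Expression 1 = 1 but Expression 2 = 0.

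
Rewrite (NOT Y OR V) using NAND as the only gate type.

(((Y NAND Y) NAND (Y NAND Y)) NAND (V NAND V))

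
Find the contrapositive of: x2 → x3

Contrapositive: NOT x3 → NOT x2
Note: A statement and its contrapositive are logically equivalent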